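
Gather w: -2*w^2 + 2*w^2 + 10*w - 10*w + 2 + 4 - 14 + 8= 0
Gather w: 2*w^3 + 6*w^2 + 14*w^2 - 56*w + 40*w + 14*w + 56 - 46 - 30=2*w^3 + 20*w^2 - 2*w - 20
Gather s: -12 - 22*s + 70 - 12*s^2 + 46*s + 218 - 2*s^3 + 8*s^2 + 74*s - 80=-2*s^3 - 4*s^2 + 98*s + 196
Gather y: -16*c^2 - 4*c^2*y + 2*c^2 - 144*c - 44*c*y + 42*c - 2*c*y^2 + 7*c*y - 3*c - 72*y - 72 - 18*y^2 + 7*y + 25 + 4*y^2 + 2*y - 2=-14*c^2 - 105*c + y^2*(-2*c - 14) + y*(-4*c^2 - 37*c - 63) - 49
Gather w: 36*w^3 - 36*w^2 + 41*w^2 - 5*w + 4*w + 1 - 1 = 36*w^3 + 5*w^2 - w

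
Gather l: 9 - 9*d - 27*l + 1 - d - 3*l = -10*d - 30*l + 10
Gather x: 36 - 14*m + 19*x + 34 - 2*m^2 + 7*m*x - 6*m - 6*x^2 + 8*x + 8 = -2*m^2 - 20*m - 6*x^2 + x*(7*m + 27) + 78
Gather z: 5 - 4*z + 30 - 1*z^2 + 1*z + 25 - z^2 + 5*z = -2*z^2 + 2*z + 60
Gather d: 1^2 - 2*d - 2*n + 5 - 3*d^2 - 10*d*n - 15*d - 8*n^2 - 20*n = -3*d^2 + d*(-10*n - 17) - 8*n^2 - 22*n + 6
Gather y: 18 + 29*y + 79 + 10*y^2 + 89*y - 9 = 10*y^2 + 118*y + 88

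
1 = 1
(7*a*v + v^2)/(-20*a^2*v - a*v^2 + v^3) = (7*a + v)/(-20*a^2 - a*v + v^2)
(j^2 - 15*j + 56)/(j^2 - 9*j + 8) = (j - 7)/(j - 1)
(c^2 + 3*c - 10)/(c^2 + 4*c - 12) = (c + 5)/(c + 6)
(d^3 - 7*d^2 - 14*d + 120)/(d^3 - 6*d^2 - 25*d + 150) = (d + 4)/(d + 5)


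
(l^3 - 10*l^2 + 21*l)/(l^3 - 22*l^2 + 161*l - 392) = l*(l - 3)/(l^2 - 15*l + 56)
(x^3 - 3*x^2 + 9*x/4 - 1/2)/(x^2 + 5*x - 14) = (x^2 - x + 1/4)/(x + 7)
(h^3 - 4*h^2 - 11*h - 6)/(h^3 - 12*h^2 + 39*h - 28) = (h^3 - 4*h^2 - 11*h - 6)/(h^3 - 12*h^2 + 39*h - 28)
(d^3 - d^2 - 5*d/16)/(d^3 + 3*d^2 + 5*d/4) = (16*d^2 - 16*d - 5)/(4*(4*d^2 + 12*d + 5))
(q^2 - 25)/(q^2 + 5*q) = (q - 5)/q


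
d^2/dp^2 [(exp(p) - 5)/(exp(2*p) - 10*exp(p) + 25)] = (exp(p) + 5)*exp(p)/(exp(3*p) - 15*exp(2*p) + 75*exp(p) - 125)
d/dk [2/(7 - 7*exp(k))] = 1/(14*sinh(k/2)^2)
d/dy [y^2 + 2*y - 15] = 2*y + 2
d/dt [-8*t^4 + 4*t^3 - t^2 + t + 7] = -32*t^3 + 12*t^2 - 2*t + 1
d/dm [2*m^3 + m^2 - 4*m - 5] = 6*m^2 + 2*m - 4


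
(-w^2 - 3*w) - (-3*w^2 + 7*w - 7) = 2*w^2 - 10*w + 7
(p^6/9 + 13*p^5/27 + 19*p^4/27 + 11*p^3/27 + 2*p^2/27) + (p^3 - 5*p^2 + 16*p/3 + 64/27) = p^6/9 + 13*p^5/27 + 19*p^4/27 + 38*p^3/27 - 133*p^2/27 + 16*p/3 + 64/27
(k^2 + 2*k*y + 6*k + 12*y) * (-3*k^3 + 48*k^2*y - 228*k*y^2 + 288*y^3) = -3*k^5 + 42*k^4*y - 18*k^4 - 132*k^3*y^2 + 252*k^3*y - 168*k^2*y^3 - 792*k^2*y^2 + 576*k*y^4 - 1008*k*y^3 + 3456*y^4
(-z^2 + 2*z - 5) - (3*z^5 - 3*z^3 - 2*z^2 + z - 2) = -3*z^5 + 3*z^3 + z^2 + z - 3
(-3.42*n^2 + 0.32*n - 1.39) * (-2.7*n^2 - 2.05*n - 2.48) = 9.234*n^4 + 6.147*n^3 + 11.5786*n^2 + 2.0559*n + 3.4472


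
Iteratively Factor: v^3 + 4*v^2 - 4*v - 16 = (v + 2)*(v^2 + 2*v - 8) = (v - 2)*(v + 2)*(v + 4)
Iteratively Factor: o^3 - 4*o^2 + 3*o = (o - 1)*(o^2 - 3*o) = (o - 3)*(o - 1)*(o)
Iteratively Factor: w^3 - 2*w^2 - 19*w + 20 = (w + 4)*(w^2 - 6*w + 5) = (w - 5)*(w + 4)*(w - 1)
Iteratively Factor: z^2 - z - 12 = (z + 3)*(z - 4)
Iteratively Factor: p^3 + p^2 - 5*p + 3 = (p - 1)*(p^2 + 2*p - 3) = (p - 1)*(p + 3)*(p - 1)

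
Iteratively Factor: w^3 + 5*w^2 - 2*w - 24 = (w + 3)*(w^2 + 2*w - 8) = (w + 3)*(w + 4)*(w - 2)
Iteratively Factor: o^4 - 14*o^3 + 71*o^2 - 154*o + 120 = (o - 4)*(o^3 - 10*o^2 + 31*o - 30) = (o - 4)*(o - 3)*(o^2 - 7*o + 10) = (o - 5)*(o - 4)*(o - 3)*(o - 2)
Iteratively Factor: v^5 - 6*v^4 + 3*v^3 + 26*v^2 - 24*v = (v + 2)*(v^4 - 8*v^3 + 19*v^2 - 12*v) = v*(v + 2)*(v^3 - 8*v^2 + 19*v - 12) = v*(v - 3)*(v + 2)*(v^2 - 5*v + 4) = v*(v - 3)*(v - 1)*(v + 2)*(v - 4)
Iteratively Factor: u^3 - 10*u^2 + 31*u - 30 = (u - 3)*(u^2 - 7*u + 10) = (u - 5)*(u - 3)*(u - 2)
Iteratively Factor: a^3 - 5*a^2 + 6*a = (a - 2)*(a^2 - 3*a) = (a - 3)*(a - 2)*(a)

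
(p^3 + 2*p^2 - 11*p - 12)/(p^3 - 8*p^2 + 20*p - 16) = (p^3 + 2*p^2 - 11*p - 12)/(p^3 - 8*p^2 + 20*p - 16)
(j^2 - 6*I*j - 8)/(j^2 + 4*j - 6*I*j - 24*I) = (j^2 - 6*I*j - 8)/(j^2 + j*(4 - 6*I) - 24*I)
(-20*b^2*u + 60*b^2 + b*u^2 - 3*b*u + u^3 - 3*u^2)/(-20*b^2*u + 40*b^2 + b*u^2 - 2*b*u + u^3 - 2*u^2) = (u - 3)/(u - 2)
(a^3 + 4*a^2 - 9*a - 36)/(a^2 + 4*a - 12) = (a^3 + 4*a^2 - 9*a - 36)/(a^2 + 4*a - 12)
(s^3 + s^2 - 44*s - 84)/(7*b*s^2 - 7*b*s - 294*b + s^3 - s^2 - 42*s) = (s + 2)/(7*b + s)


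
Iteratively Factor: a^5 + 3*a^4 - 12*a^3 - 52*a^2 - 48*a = (a + 2)*(a^4 + a^3 - 14*a^2 - 24*a) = (a + 2)^2*(a^3 - a^2 - 12*a) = (a + 2)^2*(a + 3)*(a^2 - 4*a) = a*(a + 2)^2*(a + 3)*(a - 4)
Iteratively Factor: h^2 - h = (h - 1)*(h)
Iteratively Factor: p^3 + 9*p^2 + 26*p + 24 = (p + 2)*(p^2 + 7*p + 12) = (p + 2)*(p + 4)*(p + 3)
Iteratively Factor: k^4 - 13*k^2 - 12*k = (k + 1)*(k^3 - k^2 - 12*k) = (k + 1)*(k + 3)*(k^2 - 4*k) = (k - 4)*(k + 1)*(k + 3)*(k)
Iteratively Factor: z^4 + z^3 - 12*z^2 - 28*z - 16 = (z + 2)*(z^3 - z^2 - 10*z - 8) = (z - 4)*(z + 2)*(z^2 + 3*z + 2) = (z - 4)*(z + 1)*(z + 2)*(z + 2)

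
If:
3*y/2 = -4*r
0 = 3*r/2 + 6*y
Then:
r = 0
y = 0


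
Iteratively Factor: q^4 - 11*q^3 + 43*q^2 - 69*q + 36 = (q - 3)*(q^3 - 8*q^2 + 19*q - 12) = (q - 4)*(q - 3)*(q^2 - 4*q + 3) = (q - 4)*(q - 3)^2*(q - 1)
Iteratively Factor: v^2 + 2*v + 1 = (v + 1)*(v + 1)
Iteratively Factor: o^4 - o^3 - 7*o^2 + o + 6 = (o + 2)*(o^3 - 3*o^2 - o + 3) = (o + 1)*(o + 2)*(o^2 - 4*o + 3) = (o - 3)*(o + 1)*(o + 2)*(o - 1)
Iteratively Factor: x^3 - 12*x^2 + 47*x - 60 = (x - 5)*(x^2 - 7*x + 12) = (x - 5)*(x - 3)*(x - 4)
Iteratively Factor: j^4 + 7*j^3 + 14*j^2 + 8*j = (j + 4)*(j^3 + 3*j^2 + 2*j) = j*(j + 4)*(j^2 + 3*j + 2) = j*(j + 1)*(j + 4)*(j + 2)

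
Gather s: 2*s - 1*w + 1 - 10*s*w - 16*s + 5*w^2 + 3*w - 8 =s*(-10*w - 14) + 5*w^2 + 2*w - 7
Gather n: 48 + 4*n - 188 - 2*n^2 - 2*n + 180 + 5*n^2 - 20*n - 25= 3*n^2 - 18*n + 15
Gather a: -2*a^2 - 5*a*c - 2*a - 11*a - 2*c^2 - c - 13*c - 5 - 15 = -2*a^2 + a*(-5*c - 13) - 2*c^2 - 14*c - 20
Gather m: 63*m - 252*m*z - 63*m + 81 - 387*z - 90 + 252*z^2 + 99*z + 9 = -252*m*z + 252*z^2 - 288*z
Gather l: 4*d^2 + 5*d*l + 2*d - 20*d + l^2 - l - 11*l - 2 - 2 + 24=4*d^2 - 18*d + l^2 + l*(5*d - 12) + 20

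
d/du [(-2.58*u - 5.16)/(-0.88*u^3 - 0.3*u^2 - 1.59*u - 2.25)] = (2.2704*u^3 + 0.774*u^2 + 4.1022*u - (2.58*u + 5.16)*(2.64*u^2 + 0.6*u + 1.59) + 5.805)/(0.88*u^3 + 0.3*u^2 + 1.59*u + 2.25)^2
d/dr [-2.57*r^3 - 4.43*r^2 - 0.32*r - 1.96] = -7.71*r^2 - 8.86*r - 0.32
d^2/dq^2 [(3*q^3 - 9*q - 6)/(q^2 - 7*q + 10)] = 216/(q^3 - 15*q^2 + 75*q - 125)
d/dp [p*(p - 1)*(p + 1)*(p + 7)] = 4*p^3 + 21*p^2 - 2*p - 7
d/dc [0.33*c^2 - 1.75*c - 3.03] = 0.66*c - 1.75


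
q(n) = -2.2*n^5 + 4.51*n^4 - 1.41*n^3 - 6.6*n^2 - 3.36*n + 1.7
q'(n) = -11.0*n^4 + 18.04*n^3 - 4.23*n^2 - 13.2*n - 3.36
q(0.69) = -3.55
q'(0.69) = -11.05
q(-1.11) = 9.78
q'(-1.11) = -35.29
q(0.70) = -3.66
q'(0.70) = -11.13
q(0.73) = -3.99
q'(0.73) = -11.36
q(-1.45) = 31.03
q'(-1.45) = -96.74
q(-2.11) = 174.05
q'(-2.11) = -381.84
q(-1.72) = 67.72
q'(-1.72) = -181.24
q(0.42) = -0.87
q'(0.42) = -8.66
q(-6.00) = 23040.98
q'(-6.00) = -18229.08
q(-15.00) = 1902269.60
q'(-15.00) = -618517.11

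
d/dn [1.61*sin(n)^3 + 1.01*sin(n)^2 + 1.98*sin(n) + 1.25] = (4.83*sin(n)^2 + 2.02*sin(n) + 1.98)*cos(n)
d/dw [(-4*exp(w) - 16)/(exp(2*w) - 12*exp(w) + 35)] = 4*(2*(exp(w) - 6)*(exp(w) + 4) - exp(2*w) + 12*exp(w) - 35)*exp(w)/(exp(2*w) - 12*exp(w) + 35)^2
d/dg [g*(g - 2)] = 2*g - 2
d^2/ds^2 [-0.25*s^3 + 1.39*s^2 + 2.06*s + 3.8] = 2.78 - 1.5*s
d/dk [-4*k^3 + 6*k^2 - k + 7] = -12*k^2 + 12*k - 1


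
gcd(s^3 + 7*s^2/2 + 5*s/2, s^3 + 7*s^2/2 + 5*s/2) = s^3 + 7*s^2/2 + 5*s/2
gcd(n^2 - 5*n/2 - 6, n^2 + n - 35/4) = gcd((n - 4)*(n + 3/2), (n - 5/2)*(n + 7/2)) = 1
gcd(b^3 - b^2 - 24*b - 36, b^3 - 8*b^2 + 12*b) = b - 6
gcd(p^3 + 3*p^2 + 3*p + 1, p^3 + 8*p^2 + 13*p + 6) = p^2 + 2*p + 1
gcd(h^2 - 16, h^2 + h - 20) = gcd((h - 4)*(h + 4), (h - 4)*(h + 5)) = h - 4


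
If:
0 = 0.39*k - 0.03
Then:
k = 0.08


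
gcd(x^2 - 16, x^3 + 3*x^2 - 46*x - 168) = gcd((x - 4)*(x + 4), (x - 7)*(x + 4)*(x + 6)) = x + 4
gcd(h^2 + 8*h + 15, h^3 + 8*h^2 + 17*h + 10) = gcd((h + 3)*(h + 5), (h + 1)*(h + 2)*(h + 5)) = h + 5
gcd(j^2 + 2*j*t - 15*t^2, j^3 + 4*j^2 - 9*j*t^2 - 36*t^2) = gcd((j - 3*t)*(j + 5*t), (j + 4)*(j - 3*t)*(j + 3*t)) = -j + 3*t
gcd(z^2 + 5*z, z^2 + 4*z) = z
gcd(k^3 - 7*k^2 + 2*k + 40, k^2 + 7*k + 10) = k + 2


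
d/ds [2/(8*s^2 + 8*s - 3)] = 16*(-2*s - 1)/(8*s^2 + 8*s - 3)^2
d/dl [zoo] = 0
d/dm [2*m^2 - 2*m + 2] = 4*m - 2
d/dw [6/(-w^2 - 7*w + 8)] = 6*(2*w + 7)/(w^2 + 7*w - 8)^2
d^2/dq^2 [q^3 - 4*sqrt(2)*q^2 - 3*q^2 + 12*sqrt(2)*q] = 6*q - 8*sqrt(2) - 6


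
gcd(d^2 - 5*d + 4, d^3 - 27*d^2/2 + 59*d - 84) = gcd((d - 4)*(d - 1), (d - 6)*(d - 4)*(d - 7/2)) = d - 4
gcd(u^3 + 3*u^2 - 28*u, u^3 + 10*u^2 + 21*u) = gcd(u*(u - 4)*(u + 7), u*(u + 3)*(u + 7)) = u^2 + 7*u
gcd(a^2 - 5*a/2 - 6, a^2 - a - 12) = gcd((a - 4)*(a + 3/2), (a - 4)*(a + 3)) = a - 4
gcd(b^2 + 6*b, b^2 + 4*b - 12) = b + 6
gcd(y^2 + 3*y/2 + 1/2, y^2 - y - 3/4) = y + 1/2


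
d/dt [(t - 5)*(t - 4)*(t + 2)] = 3*t^2 - 14*t + 2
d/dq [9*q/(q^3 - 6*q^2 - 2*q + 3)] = 9*(-2*q^3 + 6*q^2 + 3)/(q^6 - 12*q^5 + 32*q^4 + 30*q^3 - 32*q^2 - 12*q + 9)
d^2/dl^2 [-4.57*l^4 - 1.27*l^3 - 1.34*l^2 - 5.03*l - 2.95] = -54.84*l^2 - 7.62*l - 2.68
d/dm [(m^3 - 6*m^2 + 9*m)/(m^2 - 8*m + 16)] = (m^3 - 12*m^2 + 39*m - 36)/(m^3 - 12*m^2 + 48*m - 64)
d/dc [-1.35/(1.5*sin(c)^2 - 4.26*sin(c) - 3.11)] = (4.05*sin(c) - 5.751)*cos(c)/(-1.5*sin(c)^2 + 4.26*sin(c) + 3.11)^2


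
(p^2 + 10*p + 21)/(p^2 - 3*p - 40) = (p^2 + 10*p + 21)/(p^2 - 3*p - 40)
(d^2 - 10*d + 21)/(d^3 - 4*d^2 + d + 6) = (d - 7)/(d^2 - d - 2)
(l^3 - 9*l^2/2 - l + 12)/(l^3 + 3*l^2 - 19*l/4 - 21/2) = 2*(l - 4)/(2*l + 7)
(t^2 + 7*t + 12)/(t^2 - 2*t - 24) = (t + 3)/(t - 6)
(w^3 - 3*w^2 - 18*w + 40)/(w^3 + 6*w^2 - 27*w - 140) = (w - 2)/(w + 7)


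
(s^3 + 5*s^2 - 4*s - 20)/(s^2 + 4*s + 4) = (s^2 + 3*s - 10)/(s + 2)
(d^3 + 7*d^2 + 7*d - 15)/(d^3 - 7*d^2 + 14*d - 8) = (d^2 + 8*d + 15)/(d^2 - 6*d + 8)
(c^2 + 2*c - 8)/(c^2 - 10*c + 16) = (c + 4)/(c - 8)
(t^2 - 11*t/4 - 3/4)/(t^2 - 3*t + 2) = (4*t^2 - 11*t - 3)/(4*(t^2 - 3*t + 2))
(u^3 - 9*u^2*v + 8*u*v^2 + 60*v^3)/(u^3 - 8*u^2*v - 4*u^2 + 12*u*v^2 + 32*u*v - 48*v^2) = (u^2 - 3*u*v - 10*v^2)/(u^2 - 2*u*v - 4*u + 8*v)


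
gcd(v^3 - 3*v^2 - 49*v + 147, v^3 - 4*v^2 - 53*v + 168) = v^2 + 4*v - 21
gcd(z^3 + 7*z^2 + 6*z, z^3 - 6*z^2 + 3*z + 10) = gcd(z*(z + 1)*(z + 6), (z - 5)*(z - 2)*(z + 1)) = z + 1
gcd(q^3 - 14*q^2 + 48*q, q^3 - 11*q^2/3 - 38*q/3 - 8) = q - 6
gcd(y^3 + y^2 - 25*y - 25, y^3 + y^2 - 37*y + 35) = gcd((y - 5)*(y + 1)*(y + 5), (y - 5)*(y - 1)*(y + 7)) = y - 5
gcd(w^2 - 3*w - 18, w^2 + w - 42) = w - 6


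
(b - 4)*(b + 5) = b^2 + b - 20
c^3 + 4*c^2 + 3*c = c*(c + 1)*(c + 3)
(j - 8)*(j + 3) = j^2 - 5*j - 24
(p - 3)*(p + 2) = p^2 - p - 6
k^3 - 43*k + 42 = (k - 6)*(k - 1)*(k + 7)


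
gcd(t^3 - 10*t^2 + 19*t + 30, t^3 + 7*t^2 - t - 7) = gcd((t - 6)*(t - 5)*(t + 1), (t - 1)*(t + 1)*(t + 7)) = t + 1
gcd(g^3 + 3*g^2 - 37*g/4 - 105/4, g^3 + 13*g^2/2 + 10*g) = g + 5/2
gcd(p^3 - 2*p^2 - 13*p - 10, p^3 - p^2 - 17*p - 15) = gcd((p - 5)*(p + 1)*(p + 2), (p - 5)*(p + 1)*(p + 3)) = p^2 - 4*p - 5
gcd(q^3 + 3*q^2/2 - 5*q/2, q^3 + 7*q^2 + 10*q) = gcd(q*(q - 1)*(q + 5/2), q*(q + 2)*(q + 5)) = q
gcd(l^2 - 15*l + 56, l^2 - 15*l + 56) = l^2 - 15*l + 56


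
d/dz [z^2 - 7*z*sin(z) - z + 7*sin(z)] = -7*z*cos(z) + 2*z + 7*sqrt(2)*cos(z + pi/4) - 1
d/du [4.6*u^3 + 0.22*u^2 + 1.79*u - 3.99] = 13.8*u^2 + 0.44*u + 1.79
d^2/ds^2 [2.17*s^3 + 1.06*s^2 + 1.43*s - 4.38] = 13.02*s + 2.12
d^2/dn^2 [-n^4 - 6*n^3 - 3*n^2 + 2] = -12*n^2 - 36*n - 6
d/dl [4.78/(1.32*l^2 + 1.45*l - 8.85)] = (-12.6192*l - 6.931)/(1.32*l^2 + 1.45*l - 8.85)^2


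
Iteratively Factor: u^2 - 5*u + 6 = (u - 3)*(u - 2)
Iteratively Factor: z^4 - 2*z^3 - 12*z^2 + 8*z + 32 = (z - 2)*(z^3 - 12*z - 16) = (z - 4)*(z - 2)*(z^2 + 4*z + 4) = (z - 4)*(z - 2)*(z + 2)*(z + 2)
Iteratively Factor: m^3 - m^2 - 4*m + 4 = (m + 2)*(m^2 - 3*m + 2) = (m - 1)*(m + 2)*(m - 2)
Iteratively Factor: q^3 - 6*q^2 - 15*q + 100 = (q - 5)*(q^2 - q - 20) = (q - 5)*(q + 4)*(q - 5)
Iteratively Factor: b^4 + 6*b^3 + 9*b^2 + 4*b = (b + 1)*(b^3 + 5*b^2 + 4*b) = (b + 1)*(b + 4)*(b^2 + b) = b*(b + 1)*(b + 4)*(b + 1)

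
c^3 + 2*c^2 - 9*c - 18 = (c - 3)*(c + 2)*(c + 3)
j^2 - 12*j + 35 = (j - 7)*(j - 5)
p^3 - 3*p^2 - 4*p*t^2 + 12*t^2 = (p - 3)*(p - 2*t)*(p + 2*t)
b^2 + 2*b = b*(b + 2)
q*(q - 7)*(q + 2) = q^3 - 5*q^2 - 14*q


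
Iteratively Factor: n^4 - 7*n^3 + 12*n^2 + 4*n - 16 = (n - 2)*(n^3 - 5*n^2 + 2*n + 8) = (n - 4)*(n - 2)*(n^2 - n - 2) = (n - 4)*(n - 2)*(n + 1)*(n - 2)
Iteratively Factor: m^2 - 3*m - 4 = (m + 1)*(m - 4)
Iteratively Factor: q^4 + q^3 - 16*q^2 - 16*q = (q - 4)*(q^3 + 5*q^2 + 4*q) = q*(q - 4)*(q^2 + 5*q + 4) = q*(q - 4)*(q + 4)*(q + 1)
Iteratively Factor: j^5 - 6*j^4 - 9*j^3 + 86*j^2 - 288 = (j + 2)*(j^4 - 8*j^3 + 7*j^2 + 72*j - 144) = (j - 4)*(j + 2)*(j^3 - 4*j^2 - 9*j + 36) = (j - 4)*(j + 2)*(j + 3)*(j^2 - 7*j + 12) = (j - 4)*(j - 3)*(j + 2)*(j + 3)*(j - 4)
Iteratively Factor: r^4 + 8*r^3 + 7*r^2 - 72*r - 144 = (r - 3)*(r^3 + 11*r^2 + 40*r + 48) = (r - 3)*(r + 3)*(r^2 + 8*r + 16) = (r - 3)*(r + 3)*(r + 4)*(r + 4)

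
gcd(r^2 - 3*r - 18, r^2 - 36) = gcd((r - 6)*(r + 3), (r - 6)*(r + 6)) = r - 6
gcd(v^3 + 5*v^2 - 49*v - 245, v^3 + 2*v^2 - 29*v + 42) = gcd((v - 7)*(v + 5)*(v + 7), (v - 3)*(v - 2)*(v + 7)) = v + 7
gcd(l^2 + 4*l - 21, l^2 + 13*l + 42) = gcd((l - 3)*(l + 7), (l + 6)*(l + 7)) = l + 7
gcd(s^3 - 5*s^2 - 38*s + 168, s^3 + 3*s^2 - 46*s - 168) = s^2 - s - 42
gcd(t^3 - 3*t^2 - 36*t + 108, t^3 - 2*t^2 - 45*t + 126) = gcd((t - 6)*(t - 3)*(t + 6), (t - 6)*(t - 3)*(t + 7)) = t^2 - 9*t + 18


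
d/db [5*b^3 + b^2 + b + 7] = 15*b^2 + 2*b + 1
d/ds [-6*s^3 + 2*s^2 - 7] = 2*s*(2 - 9*s)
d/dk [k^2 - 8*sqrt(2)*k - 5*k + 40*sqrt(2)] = 2*k - 8*sqrt(2) - 5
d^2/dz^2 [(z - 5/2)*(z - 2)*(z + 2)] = 6*z - 5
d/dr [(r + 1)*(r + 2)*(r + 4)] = 3*r^2 + 14*r + 14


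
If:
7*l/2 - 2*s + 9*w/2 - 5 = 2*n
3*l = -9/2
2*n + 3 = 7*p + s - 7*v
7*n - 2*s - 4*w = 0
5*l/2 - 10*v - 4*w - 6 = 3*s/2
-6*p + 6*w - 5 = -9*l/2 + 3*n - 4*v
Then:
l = -3/2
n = 16570/9723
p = -32339/25928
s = -544/9723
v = -56283/25928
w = 19513/6482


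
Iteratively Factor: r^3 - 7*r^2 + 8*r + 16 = (r + 1)*(r^2 - 8*r + 16) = (r - 4)*(r + 1)*(r - 4)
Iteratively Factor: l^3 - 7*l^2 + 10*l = (l - 5)*(l^2 - 2*l) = l*(l - 5)*(l - 2)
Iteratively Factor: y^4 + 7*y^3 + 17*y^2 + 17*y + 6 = (y + 1)*(y^3 + 6*y^2 + 11*y + 6) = (y + 1)*(y + 3)*(y^2 + 3*y + 2) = (y + 1)*(y + 2)*(y + 3)*(y + 1)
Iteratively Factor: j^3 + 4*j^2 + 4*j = (j + 2)*(j^2 + 2*j) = (j + 2)^2*(j)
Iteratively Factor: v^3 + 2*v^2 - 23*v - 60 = (v + 4)*(v^2 - 2*v - 15) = (v - 5)*(v + 4)*(v + 3)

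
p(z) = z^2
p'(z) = 2*z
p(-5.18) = 26.83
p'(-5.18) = -10.36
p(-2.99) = 8.94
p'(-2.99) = -5.98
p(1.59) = 2.53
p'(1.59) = 3.18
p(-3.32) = 11.02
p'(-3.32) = -6.64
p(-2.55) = 6.50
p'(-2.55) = -5.10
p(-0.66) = 0.44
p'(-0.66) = -1.32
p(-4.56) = 20.79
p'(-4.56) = -9.12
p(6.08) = 36.97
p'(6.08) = 12.16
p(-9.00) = 81.00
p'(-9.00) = -18.00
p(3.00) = 9.00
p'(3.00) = 6.00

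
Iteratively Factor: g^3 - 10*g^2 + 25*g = (g)*(g^2 - 10*g + 25) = g*(g - 5)*(g - 5)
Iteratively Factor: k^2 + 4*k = (k)*(k + 4)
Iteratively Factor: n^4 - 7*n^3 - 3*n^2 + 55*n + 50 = (n - 5)*(n^3 - 2*n^2 - 13*n - 10) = (n - 5)*(n + 2)*(n^2 - 4*n - 5) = (n - 5)*(n + 1)*(n + 2)*(n - 5)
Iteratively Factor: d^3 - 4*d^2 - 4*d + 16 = (d - 2)*(d^2 - 2*d - 8) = (d - 2)*(d + 2)*(d - 4)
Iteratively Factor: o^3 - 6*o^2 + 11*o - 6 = (o - 2)*(o^2 - 4*o + 3) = (o - 2)*(o - 1)*(o - 3)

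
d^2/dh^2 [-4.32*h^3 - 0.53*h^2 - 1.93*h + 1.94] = -25.92*h - 1.06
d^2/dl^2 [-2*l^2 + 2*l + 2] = -4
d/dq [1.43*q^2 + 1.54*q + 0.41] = 2.86*q + 1.54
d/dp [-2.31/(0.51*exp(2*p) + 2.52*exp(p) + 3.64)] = (2.3562*exp(p) + 5.8212)*exp(p)/(0.51*exp(2*p) + 2.52*exp(p) + 3.64)^2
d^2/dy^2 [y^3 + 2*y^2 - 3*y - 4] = 6*y + 4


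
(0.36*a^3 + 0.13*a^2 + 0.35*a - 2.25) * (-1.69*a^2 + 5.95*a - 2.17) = -0.6084*a^5 + 1.9223*a^4 - 0.5992*a^3 + 5.6029*a^2 - 14.147*a + 4.8825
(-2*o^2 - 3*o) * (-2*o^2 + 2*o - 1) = 4*o^4 + 2*o^3 - 4*o^2 + 3*o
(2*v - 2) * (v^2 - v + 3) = 2*v^3 - 4*v^2 + 8*v - 6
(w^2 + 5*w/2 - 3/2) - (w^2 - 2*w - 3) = 9*w/2 + 3/2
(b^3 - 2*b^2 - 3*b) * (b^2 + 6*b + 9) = b^5 + 4*b^4 - 6*b^3 - 36*b^2 - 27*b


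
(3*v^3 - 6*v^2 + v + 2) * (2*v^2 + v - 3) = 6*v^5 - 9*v^4 - 13*v^3 + 23*v^2 - v - 6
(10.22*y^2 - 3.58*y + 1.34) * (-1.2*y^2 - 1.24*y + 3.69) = -12.264*y^4 - 8.3768*y^3 + 40.543*y^2 - 14.8718*y + 4.9446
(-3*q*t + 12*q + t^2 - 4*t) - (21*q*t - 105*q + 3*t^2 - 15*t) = -24*q*t + 117*q - 2*t^2 + 11*t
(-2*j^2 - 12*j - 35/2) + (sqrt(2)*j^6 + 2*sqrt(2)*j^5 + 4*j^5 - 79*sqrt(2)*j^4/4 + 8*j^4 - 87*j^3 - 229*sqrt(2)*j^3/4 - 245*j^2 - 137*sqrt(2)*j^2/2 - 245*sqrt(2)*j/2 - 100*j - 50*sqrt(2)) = sqrt(2)*j^6 + 2*sqrt(2)*j^5 + 4*j^5 - 79*sqrt(2)*j^4/4 + 8*j^4 - 87*j^3 - 229*sqrt(2)*j^3/4 - 247*j^2 - 137*sqrt(2)*j^2/2 - 245*sqrt(2)*j/2 - 112*j - 50*sqrt(2) - 35/2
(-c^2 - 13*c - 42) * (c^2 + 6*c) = -c^4 - 19*c^3 - 120*c^2 - 252*c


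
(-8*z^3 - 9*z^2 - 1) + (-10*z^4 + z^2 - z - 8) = -10*z^4 - 8*z^3 - 8*z^2 - z - 9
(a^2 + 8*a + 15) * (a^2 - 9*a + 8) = a^4 - a^3 - 49*a^2 - 71*a + 120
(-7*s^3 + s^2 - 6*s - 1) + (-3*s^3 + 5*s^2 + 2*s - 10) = -10*s^3 + 6*s^2 - 4*s - 11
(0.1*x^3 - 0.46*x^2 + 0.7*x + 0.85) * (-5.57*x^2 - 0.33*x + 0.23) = -0.557*x^5 + 2.5292*x^4 - 3.7242*x^3 - 5.0713*x^2 - 0.1195*x + 0.1955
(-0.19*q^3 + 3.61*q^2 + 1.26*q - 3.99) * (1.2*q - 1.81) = -0.228*q^4 + 4.6759*q^3 - 5.0221*q^2 - 7.0686*q + 7.2219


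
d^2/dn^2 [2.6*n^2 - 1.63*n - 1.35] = 5.20000000000000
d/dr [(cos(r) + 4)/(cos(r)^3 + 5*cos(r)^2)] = (17*cos(r) + cos(2*r) + 41)*sin(r)/((cos(r) + 5)^2*cos(r)^3)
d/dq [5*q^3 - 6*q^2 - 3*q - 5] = 15*q^2 - 12*q - 3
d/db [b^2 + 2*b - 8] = 2*b + 2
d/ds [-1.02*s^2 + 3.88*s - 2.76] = 3.88 - 2.04*s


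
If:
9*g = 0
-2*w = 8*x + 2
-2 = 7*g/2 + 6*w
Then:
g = 0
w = -1/3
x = -1/6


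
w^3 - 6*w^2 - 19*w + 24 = (w - 8)*(w - 1)*(w + 3)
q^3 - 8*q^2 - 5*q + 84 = (q - 7)*(q - 4)*(q + 3)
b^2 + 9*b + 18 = (b + 3)*(b + 6)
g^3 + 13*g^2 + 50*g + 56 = (g + 2)*(g + 4)*(g + 7)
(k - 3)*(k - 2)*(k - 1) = k^3 - 6*k^2 + 11*k - 6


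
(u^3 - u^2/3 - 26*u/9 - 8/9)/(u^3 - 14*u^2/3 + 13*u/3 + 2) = (u + 4/3)/(u - 3)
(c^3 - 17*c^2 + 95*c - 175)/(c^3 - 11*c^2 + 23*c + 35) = (c - 5)/(c + 1)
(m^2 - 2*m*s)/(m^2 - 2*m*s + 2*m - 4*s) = m/(m + 2)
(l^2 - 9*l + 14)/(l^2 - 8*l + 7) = (l - 2)/(l - 1)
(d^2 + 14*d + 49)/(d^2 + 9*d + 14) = (d + 7)/(d + 2)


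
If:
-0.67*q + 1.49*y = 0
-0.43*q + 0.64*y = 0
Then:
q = 0.00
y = 0.00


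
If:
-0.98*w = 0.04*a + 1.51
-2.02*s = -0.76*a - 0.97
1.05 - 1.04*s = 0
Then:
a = 1.41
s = 1.01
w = -1.60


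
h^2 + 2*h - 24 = (h - 4)*(h + 6)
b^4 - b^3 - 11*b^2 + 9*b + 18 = (b - 3)*(b - 2)*(b + 1)*(b + 3)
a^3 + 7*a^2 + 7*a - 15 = (a - 1)*(a + 3)*(a + 5)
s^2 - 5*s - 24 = (s - 8)*(s + 3)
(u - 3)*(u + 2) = u^2 - u - 6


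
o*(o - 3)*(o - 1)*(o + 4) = o^4 - 13*o^2 + 12*o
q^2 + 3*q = q*(q + 3)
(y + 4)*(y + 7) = y^2 + 11*y + 28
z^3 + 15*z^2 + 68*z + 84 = (z + 2)*(z + 6)*(z + 7)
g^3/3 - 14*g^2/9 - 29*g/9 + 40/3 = (g/3 + 1)*(g - 5)*(g - 8/3)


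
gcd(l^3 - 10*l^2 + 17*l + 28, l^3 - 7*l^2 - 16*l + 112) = l^2 - 11*l + 28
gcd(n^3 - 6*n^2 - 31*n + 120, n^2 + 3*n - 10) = n + 5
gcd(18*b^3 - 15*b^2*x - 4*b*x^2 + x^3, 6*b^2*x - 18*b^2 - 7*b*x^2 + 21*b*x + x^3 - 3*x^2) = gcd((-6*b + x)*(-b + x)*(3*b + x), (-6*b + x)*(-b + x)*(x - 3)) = 6*b^2 - 7*b*x + x^2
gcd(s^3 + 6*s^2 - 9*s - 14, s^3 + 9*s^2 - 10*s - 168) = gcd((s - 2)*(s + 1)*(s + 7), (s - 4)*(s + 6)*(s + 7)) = s + 7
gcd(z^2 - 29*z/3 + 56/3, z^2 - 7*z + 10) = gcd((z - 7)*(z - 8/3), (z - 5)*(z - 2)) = 1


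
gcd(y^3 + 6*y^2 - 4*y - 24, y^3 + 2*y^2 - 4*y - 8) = y^2 - 4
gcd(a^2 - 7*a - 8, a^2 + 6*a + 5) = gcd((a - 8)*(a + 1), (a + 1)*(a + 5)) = a + 1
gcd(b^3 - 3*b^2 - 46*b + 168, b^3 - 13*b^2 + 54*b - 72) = b^2 - 10*b + 24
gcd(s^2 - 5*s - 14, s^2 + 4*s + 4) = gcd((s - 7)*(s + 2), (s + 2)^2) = s + 2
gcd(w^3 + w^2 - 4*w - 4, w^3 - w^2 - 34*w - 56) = w + 2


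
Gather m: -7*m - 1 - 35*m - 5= -42*m - 6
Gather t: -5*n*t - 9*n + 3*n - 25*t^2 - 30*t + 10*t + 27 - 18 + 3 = -6*n - 25*t^2 + t*(-5*n - 20) + 12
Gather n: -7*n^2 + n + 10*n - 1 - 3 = -7*n^2 + 11*n - 4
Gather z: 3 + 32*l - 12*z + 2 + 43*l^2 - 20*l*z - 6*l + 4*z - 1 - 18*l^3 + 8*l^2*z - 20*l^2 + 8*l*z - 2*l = -18*l^3 + 23*l^2 + 24*l + z*(8*l^2 - 12*l - 8) + 4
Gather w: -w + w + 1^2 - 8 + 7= 0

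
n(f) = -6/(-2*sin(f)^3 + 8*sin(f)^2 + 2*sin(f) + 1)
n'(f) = -6*(6*sin(f)^2*cos(f) - 16*sin(f)*cos(f) - 2*cos(f))/(-2*sin(f)^3 + 8*sin(f)^2 + 2*sin(f) + 1)^2 = 12*(16*sin(2*f) + cos(f) + 3*cos(3*f))/(-sin(f) - sin(3*f) + 8*cos(2*f) - 10)^2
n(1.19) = -0.74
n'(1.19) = 0.39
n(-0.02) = -6.23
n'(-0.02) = 10.85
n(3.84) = -1.69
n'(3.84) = 3.92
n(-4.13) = -0.85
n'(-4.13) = -0.73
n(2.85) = -2.74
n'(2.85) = -7.32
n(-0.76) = -1.47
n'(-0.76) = -3.11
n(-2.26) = -1.17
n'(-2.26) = 2.01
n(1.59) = -0.67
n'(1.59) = -0.02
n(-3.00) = -6.80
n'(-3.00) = 2.88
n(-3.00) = -6.80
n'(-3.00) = 2.88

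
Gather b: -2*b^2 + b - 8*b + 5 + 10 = -2*b^2 - 7*b + 15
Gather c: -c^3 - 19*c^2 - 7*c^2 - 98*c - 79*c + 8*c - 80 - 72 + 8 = -c^3 - 26*c^2 - 169*c - 144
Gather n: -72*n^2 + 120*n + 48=-72*n^2 + 120*n + 48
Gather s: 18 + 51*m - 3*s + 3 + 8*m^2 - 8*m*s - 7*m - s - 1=8*m^2 + 44*m + s*(-8*m - 4) + 20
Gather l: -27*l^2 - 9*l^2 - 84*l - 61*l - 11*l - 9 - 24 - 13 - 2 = -36*l^2 - 156*l - 48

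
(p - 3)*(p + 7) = p^2 + 4*p - 21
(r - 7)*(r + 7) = r^2 - 49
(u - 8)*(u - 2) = u^2 - 10*u + 16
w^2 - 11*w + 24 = (w - 8)*(w - 3)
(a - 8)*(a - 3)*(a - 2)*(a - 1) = a^4 - 14*a^3 + 59*a^2 - 94*a + 48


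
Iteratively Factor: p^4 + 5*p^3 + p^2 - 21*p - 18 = (p + 1)*(p^3 + 4*p^2 - 3*p - 18) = (p - 2)*(p + 1)*(p^2 + 6*p + 9) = (p - 2)*(p + 1)*(p + 3)*(p + 3)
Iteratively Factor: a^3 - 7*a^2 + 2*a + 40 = (a - 4)*(a^2 - 3*a - 10) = (a - 4)*(a + 2)*(a - 5)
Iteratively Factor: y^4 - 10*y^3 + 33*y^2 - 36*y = (y)*(y^3 - 10*y^2 + 33*y - 36) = y*(y - 3)*(y^2 - 7*y + 12) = y*(y - 3)^2*(y - 4)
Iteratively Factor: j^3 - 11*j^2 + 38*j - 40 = (j - 5)*(j^2 - 6*j + 8) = (j - 5)*(j - 4)*(j - 2)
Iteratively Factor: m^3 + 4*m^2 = (m)*(m^2 + 4*m) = m*(m + 4)*(m)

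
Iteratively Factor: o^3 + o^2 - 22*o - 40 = (o + 2)*(o^2 - o - 20) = (o - 5)*(o + 2)*(o + 4)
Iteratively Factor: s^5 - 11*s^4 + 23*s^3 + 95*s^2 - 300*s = (s)*(s^4 - 11*s^3 + 23*s^2 + 95*s - 300) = s*(s + 3)*(s^3 - 14*s^2 + 65*s - 100) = s*(s - 4)*(s + 3)*(s^2 - 10*s + 25) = s*(s - 5)*(s - 4)*(s + 3)*(s - 5)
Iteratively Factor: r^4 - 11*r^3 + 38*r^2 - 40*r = (r)*(r^3 - 11*r^2 + 38*r - 40) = r*(r - 5)*(r^2 - 6*r + 8) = r*(r - 5)*(r - 2)*(r - 4)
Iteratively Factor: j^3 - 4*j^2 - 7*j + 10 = (j + 2)*(j^2 - 6*j + 5) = (j - 5)*(j + 2)*(j - 1)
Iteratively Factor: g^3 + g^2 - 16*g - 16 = (g + 4)*(g^2 - 3*g - 4) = (g + 1)*(g + 4)*(g - 4)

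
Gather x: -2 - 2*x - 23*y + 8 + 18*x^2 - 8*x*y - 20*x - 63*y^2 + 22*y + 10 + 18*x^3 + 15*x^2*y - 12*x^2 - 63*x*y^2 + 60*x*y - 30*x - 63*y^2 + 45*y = 18*x^3 + x^2*(15*y + 6) + x*(-63*y^2 + 52*y - 52) - 126*y^2 + 44*y + 16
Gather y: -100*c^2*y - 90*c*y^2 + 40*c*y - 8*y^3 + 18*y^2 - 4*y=-8*y^3 + y^2*(18 - 90*c) + y*(-100*c^2 + 40*c - 4)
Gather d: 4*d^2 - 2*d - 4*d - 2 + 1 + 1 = 4*d^2 - 6*d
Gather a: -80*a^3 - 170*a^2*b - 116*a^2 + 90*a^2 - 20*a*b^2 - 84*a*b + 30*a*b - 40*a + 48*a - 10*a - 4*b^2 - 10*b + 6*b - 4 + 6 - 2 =-80*a^3 + a^2*(-170*b - 26) + a*(-20*b^2 - 54*b - 2) - 4*b^2 - 4*b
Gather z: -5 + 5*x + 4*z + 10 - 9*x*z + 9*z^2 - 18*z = 5*x + 9*z^2 + z*(-9*x - 14) + 5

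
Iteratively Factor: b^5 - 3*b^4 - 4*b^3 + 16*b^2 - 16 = (b + 2)*(b^4 - 5*b^3 + 6*b^2 + 4*b - 8) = (b - 2)*(b + 2)*(b^3 - 3*b^2 + 4) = (b - 2)*(b + 1)*(b + 2)*(b^2 - 4*b + 4) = (b - 2)^2*(b + 1)*(b + 2)*(b - 2)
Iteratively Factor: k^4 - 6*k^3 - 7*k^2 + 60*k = (k + 3)*(k^3 - 9*k^2 + 20*k) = k*(k + 3)*(k^2 - 9*k + 20) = k*(k - 5)*(k + 3)*(k - 4)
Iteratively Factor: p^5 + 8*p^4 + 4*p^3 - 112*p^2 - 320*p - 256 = (p + 2)*(p^4 + 6*p^3 - 8*p^2 - 96*p - 128) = (p + 2)*(p + 4)*(p^3 + 2*p^2 - 16*p - 32) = (p + 2)^2*(p + 4)*(p^2 - 16) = (p + 2)^2*(p + 4)^2*(p - 4)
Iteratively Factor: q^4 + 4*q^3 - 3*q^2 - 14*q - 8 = (q + 1)*(q^3 + 3*q^2 - 6*q - 8) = (q + 1)*(q + 4)*(q^2 - q - 2) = (q + 1)^2*(q + 4)*(q - 2)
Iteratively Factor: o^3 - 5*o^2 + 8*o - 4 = (o - 1)*(o^2 - 4*o + 4) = (o - 2)*(o - 1)*(o - 2)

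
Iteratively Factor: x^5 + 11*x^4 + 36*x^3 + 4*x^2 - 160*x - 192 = (x + 2)*(x^4 + 9*x^3 + 18*x^2 - 32*x - 96) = (x + 2)*(x + 4)*(x^3 + 5*x^2 - 2*x - 24) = (x + 2)*(x + 3)*(x + 4)*(x^2 + 2*x - 8) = (x + 2)*(x + 3)*(x + 4)^2*(x - 2)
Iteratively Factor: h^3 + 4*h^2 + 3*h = (h + 3)*(h^2 + h) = (h + 1)*(h + 3)*(h)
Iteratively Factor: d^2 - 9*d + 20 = (d - 5)*(d - 4)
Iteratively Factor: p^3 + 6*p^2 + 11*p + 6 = (p + 2)*(p^2 + 4*p + 3) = (p + 1)*(p + 2)*(p + 3)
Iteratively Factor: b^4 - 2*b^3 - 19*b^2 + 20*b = (b + 4)*(b^3 - 6*b^2 + 5*b) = (b - 5)*(b + 4)*(b^2 - b) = (b - 5)*(b - 1)*(b + 4)*(b)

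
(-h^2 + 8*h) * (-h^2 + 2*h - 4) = h^4 - 10*h^3 + 20*h^2 - 32*h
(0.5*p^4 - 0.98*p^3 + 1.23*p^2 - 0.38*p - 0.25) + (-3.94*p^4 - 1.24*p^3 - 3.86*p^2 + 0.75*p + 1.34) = -3.44*p^4 - 2.22*p^3 - 2.63*p^2 + 0.37*p + 1.09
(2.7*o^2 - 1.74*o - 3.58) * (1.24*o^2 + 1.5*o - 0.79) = 3.348*o^4 + 1.8924*o^3 - 9.1822*o^2 - 3.9954*o + 2.8282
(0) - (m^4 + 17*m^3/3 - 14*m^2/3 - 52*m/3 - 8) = -m^4 - 17*m^3/3 + 14*m^2/3 + 52*m/3 + 8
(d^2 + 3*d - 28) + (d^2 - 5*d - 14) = 2*d^2 - 2*d - 42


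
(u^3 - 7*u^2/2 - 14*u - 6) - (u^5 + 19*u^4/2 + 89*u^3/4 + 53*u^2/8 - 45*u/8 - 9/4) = -u^5 - 19*u^4/2 - 85*u^3/4 - 81*u^2/8 - 67*u/8 - 15/4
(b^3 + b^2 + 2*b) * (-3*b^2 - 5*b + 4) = -3*b^5 - 8*b^4 - 7*b^3 - 6*b^2 + 8*b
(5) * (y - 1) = 5*y - 5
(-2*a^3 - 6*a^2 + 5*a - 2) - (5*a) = -2*a^3 - 6*a^2 - 2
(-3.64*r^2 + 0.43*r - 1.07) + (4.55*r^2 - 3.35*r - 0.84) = 0.91*r^2 - 2.92*r - 1.91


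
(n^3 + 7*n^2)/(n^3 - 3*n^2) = (n + 7)/(n - 3)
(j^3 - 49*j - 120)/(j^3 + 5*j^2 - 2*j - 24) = (j^2 - 3*j - 40)/(j^2 + 2*j - 8)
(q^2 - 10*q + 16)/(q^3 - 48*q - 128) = (q - 2)/(q^2 + 8*q + 16)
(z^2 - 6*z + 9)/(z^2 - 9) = (z - 3)/(z + 3)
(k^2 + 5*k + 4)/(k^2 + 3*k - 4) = (k + 1)/(k - 1)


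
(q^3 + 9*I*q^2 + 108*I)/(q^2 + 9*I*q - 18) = (q^2 + 3*I*q + 18)/(q + 3*I)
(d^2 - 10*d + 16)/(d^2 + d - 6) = (d - 8)/(d + 3)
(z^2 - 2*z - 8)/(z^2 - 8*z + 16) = (z + 2)/(z - 4)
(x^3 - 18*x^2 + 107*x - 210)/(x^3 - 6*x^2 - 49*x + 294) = (x - 5)/(x + 7)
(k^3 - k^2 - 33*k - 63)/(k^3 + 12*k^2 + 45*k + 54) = (k - 7)/(k + 6)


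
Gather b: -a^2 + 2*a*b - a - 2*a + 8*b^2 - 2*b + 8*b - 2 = -a^2 - 3*a + 8*b^2 + b*(2*a + 6) - 2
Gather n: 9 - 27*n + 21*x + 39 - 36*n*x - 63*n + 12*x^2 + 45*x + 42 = n*(-36*x - 90) + 12*x^2 + 66*x + 90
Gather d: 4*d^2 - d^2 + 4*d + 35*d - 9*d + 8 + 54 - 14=3*d^2 + 30*d + 48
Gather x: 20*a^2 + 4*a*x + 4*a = 20*a^2 + 4*a*x + 4*a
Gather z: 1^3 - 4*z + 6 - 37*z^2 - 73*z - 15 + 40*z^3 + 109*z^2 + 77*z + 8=40*z^3 + 72*z^2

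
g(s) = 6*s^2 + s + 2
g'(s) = 12*s + 1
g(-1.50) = 14.00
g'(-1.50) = -17.00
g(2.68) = 47.77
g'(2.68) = 33.16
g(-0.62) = 3.69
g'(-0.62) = -6.44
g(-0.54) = 3.21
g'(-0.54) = -5.48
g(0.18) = 2.37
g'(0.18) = 3.16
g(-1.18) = 9.17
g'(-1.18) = -13.16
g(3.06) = 61.24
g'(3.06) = 37.72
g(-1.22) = 9.71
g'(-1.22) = -13.64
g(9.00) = 497.00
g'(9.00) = 109.00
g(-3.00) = 53.00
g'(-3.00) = -35.00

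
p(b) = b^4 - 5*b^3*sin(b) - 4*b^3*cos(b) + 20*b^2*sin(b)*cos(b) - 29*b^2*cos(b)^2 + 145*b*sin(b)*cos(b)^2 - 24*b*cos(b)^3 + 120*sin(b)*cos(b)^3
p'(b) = 4*b^3*sin(b) - 5*b^3*cos(b) + 4*b^3 - 20*b^2*sin(b)^2 + 58*b^2*sin(b)*cos(b) - 15*b^2*sin(b) + 20*b^2*cos(b)^2 - 12*b^2*cos(b) - 290*b*sin(b)^2*cos(b) + 72*b*sin(b)*cos(b)^2 + 40*b*sin(b)*cos(b) + 145*b*cos(b)^3 - 58*b*cos(b)^2 - 360*sin(b)^2*cos(b)^2 + 145*sin(b)*cos(b)^2 + 120*cos(b)^4 - 24*cos(b)^3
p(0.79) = 57.95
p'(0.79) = -38.49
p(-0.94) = 5.09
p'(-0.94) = -3.56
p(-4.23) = 118.55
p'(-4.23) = -1861.29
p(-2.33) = 54.65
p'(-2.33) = 33.81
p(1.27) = 13.04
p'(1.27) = -111.53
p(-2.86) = -155.65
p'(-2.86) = 755.46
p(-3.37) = -544.18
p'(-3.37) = 488.22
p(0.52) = 54.69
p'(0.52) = 61.83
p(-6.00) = 1591.07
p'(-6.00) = 131.30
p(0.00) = 0.00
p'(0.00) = 96.00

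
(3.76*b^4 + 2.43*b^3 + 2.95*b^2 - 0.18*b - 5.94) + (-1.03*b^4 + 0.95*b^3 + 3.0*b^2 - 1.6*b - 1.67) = 2.73*b^4 + 3.38*b^3 + 5.95*b^2 - 1.78*b - 7.61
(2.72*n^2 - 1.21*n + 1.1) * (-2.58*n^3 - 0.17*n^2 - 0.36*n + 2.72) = -7.0176*n^5 + 2.6594*n^4 - 3.6115*n^3 + 7.647*n^2 - 3.6872*n + 2.992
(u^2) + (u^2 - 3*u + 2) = 2*u^2 - 3*u + 2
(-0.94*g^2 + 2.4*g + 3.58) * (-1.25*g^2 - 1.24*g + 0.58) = 1.175*g^4 - 1.8344*g^3 - 7.9962*g^2 - 3.0472*g + 2.0764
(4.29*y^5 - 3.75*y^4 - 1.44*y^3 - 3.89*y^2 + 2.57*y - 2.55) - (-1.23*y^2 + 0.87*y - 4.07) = 4.29*y^5 - 3.75*y^4 - 1.44*y^3 - 2.66*y^2 + 1.7*y + 1.52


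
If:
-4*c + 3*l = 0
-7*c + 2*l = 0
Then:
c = 0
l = 0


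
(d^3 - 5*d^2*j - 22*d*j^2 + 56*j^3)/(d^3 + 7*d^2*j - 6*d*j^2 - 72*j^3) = (d^2 - 9*d*j + 14*j^2)/(d^2 + 3*d*j - 18*j^2)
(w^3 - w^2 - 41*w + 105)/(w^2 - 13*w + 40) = (w^2 + 4*w - 21)/(w - 8)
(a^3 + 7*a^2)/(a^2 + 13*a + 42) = a^2/(a + 6)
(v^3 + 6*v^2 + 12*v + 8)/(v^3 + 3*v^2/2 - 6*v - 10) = 2*(v + 2)/(2*v - 5)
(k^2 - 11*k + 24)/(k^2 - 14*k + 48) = (k - 3)/(k - 6)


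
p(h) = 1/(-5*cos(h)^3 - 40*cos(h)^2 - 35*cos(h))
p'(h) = (-15*sin(h)*cos(h)^2 - 80*sin(h)*cos(h) - 35*sin(h))/(-5*cos(h)^3 - 40*cos(h)^2 - 35*cos(h))^2 = (3*sin(h)^2 - 16*cos(h) - 10)*sin(h)/(5*(cos(h)^2 + 8*cos(h) + 7)^2*cos(h)^2)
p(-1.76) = 0.19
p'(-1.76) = 0.74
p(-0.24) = -0.01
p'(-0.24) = 0.01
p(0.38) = -0.01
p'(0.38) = -0.01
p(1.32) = -0.09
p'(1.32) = -0.43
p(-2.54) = 0.22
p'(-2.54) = -0.59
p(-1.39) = -0.13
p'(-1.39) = 0.85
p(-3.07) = 13.04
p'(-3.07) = -363.35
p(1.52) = -0.53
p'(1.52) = -11.04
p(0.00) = -0.01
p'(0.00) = 0.00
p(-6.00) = -0.01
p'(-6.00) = -0.00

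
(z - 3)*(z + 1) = z^2 - 2*z - 3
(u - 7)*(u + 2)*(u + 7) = u^3 + 2*u^2 - 49*u - 98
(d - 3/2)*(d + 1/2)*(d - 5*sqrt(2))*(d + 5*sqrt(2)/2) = d^4 - 5*sqrt(2)*d^3/2 - d^3 - 103*d^2/4 + 5*sqrt(2)*d^2/2 + 15*sqrt(2)*d/8 + 25*d + 75/4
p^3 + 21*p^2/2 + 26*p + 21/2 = (p + 1/2)*(p + 3)*(p + 7)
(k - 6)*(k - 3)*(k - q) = k^3 - k^2*q - 9*k^2 + 9*k*q + 18*k - 18*q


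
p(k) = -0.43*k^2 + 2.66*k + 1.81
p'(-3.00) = 5.24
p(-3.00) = -10.04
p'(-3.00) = 5.24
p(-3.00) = -10.04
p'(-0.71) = 3.27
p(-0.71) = -0.30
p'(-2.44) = 4.76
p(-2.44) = -7.24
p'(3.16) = -0.06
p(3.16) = 5.92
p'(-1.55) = 3.99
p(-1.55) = -3.35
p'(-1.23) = 3.72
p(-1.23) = -2.11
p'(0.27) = 2.43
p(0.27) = 2.50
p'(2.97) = 0.11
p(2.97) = 5.92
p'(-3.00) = 5.24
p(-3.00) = -10.04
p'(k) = 2.66 - 0.86*k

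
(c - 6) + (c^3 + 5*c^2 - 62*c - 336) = c^3 + 5*c^2 - 61*c - 342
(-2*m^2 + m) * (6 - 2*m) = 4*m^3 - 14*m^2 + 6*m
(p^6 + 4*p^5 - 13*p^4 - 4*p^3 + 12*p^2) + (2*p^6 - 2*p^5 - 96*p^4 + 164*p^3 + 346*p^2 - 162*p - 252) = 3*p^6 + 2*p^5 - 109*p^4 + 160*p^3 + 358*p^2 - 162*p - 252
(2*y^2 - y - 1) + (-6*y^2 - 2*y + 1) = -4*y^2 - 3*y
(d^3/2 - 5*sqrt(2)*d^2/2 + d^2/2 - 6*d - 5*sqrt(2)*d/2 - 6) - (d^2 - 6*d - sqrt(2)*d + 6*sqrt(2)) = d^3/2 - 5*sqrt(2)*d^2/2 - d^2/2 - 3*sqrt(2)*d/2 - 6*sqrt(2) - 6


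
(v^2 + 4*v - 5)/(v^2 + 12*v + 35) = (v - 1)/(v + 7)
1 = 1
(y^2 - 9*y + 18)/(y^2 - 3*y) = (y - 6)/y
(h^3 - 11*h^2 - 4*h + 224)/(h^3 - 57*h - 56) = (h^2 - 3*h - 28)/(h^2 + 8*h + 7)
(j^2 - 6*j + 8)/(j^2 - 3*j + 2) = (j - 4)/(j - 1)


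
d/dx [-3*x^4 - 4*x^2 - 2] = -12*x^3 - 8*x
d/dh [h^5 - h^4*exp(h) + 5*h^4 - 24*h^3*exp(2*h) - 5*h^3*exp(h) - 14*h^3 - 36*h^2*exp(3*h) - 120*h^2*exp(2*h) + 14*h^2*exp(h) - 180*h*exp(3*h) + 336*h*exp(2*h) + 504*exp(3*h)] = -h^4*exp(h) + 5*h^4 - 48*h^3*exp(2*h) - 9*h^3*exp(h) + 20*h^3 - 108*h^2*exp(3*h) - 312*h^2*exp(2*h) - h^2*exp(h) - 42*h^2 - 612*h*exp(3*h) + 432*h*exp(2*h) + 28*h*exp(h) + 1332*exp(3*h) + 336*exp(2*h)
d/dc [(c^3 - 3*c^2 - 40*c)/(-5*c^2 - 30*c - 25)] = (-c^2 - 2*c + 8)/(5*(c^2 + 2*c + 1))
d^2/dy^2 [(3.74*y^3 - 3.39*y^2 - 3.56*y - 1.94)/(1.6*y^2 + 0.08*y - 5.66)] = (1.4210854715202e-14*y^5 + 50.427392*y^3 - 224.158272*y^2 + 523.952784*y - 255.587416)/(4.096*y^6 + 0.6144*y^5 - 43.43808*y^4 - 4.346368*y^3 + 153.662208*y^2 + 7.688544*y - 181.321496)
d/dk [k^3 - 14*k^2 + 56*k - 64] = 3*k^2 - 28*k + 56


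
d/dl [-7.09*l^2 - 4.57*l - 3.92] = -14.18*l - 4.57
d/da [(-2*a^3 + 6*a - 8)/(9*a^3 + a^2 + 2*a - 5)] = 2*(-a^4 - 58*a^3 + 120*a^2 + 8*a - 7)/(81*a^6 + 18*a^5 + 37*a^4 - 86*a^3 - 6*a^2 - 20*a + 25)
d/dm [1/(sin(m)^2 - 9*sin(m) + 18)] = (9 - 2*sin(m))*cos(m)/(sin(m)^2 - 9*sin(m) + 18)^2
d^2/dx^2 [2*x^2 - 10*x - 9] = 4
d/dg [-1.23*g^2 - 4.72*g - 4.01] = -2.46*g - 4.72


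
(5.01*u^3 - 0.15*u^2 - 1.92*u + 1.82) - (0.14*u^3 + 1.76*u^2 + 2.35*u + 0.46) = 4.87*u^3 - 1.91*u^2 - 4.27*u + 1.36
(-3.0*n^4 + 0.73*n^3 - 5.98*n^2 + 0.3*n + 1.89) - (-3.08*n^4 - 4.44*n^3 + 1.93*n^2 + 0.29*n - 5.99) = 0.0800000000000001*n^4 + 5.17*n^3 - 7.91*n^2 + 0.01*n + 7.88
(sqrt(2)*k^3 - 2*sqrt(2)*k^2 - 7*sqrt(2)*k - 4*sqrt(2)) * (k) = sqrt(2)*k^4 - 2*sqrt(2)*k^3 - 7*sqrt(2)*k^2 - 4*sqrt(2)*k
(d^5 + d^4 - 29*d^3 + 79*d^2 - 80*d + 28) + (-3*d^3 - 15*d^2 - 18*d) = d^5 + d^4 - 32*d^3 + 64*d^2 - 98*d + 28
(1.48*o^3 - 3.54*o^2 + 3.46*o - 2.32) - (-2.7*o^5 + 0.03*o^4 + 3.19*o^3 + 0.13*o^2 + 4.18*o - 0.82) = 2.7*o^5 - 0.03*o^4 - 1.71*o^3 - 3.67*o^2 - 0.72*o - 1.5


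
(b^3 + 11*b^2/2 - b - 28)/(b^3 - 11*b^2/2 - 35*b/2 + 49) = (b + 4)/(b - 7)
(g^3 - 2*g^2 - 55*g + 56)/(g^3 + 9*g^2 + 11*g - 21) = (g - 8)/(g + 3)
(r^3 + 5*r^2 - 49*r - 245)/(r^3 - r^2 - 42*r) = (r^2 + 12*r + 35)/(r*(r + 6))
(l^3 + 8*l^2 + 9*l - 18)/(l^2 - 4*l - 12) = (-l^3 - 8*l^2 - 9*l + 18)/(-l^2 + 4*l + 12)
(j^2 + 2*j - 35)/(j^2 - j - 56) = (j - 5)/(j - 8)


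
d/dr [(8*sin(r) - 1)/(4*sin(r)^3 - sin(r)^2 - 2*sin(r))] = 2*(-32*sin(r)^3 + 10*sin(r)^2 - sin(r) - 1)*cos(r)/((sin(r) + 2*cos(2*r))^2*sin(r)^2)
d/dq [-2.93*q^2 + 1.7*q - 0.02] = 1.7 - 5.86*q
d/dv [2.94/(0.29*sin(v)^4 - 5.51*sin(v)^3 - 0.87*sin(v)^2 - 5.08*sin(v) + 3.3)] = (-3.4104*sin(v)^3 + 48.5982*sin(v)^2 + 5.1156*sin(v) + 14.9352)*cos(v)/(-0.29*sin(v)^4 + 5.51*sin(v)^3 + 0.87*sin(v)^2 + 5.08*sin(v) - 3.3)^2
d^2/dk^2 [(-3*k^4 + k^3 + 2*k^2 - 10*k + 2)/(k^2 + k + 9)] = 2*(-3*k^6 - 9*k^5 - 90*k^4 - 236*k^3 - 1479*k^2 + 519*k + 236)/(k^6 + 3*k^5 + 30*k^4 + 55*k^3 + 270*k^2 + 243*k + 729)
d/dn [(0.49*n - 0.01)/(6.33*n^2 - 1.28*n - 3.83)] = (-3.1017*n^2 + 0.1266*n - 1.8895)/(40.0689*n^4 - 16.2048*n^3 - 46.8494*n^2 + 9.8048*n + 14.6689)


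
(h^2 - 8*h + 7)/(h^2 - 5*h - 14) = (h - 1)/(h + 2)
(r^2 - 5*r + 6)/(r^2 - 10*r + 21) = (r - 2)/(r - 7)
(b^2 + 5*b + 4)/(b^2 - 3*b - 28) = (b + 1)/(b - 7)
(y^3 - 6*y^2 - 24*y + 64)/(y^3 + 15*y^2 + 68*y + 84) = (y^3 - 6*y^2 - 24*y + 64)/(y^3 + 15*y^2 + 68*y + 84)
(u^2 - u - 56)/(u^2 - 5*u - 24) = (u + 7)/(u + 3)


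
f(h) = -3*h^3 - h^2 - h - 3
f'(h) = -9*h^2 - 2*h - 1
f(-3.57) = 124.32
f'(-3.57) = -108.56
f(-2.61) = 46.14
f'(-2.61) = -57.09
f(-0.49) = -2.40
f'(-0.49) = -2.18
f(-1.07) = 0.60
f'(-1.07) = -9.16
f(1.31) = -12.77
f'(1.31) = -19.06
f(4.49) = -299.21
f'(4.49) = -191.42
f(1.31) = -12.77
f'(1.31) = -19.06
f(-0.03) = -2.97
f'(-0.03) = -0.95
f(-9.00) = 2112.00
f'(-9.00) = -712.00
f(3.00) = -96.00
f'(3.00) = -88.00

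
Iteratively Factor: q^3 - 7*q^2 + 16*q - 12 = (q - 2)*(q^2 - 5*q + 6) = (q - 3)*(q - 2)*(q - 2)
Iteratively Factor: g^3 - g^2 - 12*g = (g - 4)*(g^2 + 3*g) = g*(g - 4)*(g + 3)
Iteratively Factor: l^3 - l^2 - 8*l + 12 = (l + 3)*(l^2 - 4*l + 4) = (l - 2)*(l + 3)*(l - 2)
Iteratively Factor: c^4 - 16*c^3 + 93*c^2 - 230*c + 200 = (c - 2)*(c^3 - 14*c^2 + 65*c - 100) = (c - 5)*(c - 2)*(c^2 - 9*c + 20) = (c - 5)*(c - 4)*(c - 2)*(c - 5)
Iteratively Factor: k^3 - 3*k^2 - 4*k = (k)*(k^2 - 3*k - 4) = k*(k + 1)*(k - 4)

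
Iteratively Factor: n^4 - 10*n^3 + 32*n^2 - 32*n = (n)*(n^3 - 10*n^2 + 32*n - 32) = n*(n - 4)*(n^2 - 6*n + 8) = n*(n - 4)*(n - 2)*(n - 4)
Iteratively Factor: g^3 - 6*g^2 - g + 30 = (g + 2)*(g^2 - 8*g + 15) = (g - 5)*(g + 2)*(g - 3)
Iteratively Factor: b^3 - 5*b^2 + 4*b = (b - 1)*(b^2 - 4*b) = b*(b - 1)*(b - 4)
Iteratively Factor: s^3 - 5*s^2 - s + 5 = (s - 1)*(s^2 - 4*s - 5) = (s - 1)*(s + 1)*(s - 5)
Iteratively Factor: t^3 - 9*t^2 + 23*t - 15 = (t - 3)*(t^2 - 6*t + 5) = (t - 5)*(t - 3)*(t - 1)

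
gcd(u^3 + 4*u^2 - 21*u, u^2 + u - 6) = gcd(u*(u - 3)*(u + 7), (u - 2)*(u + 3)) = 1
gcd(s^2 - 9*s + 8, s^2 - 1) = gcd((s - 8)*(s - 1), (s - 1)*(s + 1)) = s - 1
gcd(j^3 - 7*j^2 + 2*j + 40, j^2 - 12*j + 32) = j - 4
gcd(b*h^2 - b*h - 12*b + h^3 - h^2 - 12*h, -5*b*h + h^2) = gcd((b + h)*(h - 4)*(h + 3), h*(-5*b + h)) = 1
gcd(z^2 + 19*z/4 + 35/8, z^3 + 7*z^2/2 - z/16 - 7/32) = z + 7/2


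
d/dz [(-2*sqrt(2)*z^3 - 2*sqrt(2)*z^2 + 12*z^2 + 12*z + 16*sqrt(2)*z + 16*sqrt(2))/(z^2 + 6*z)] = 2*(-sqrt(2)*z^4 - 12*sqrt(2)*z^3 - 14*sqrt(2)*z^2 + 30*z^2 - 16*sqrt(2)*z - 48*sqrt(2))/(z^2*(z^2 + 12*z + 36))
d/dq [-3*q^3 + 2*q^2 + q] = -9*q^2 + 4*q + 1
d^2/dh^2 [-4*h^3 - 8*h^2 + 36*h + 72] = -24*h - 16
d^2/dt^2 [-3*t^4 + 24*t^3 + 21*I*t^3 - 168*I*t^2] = -36*t^2 + t*(144 + 126*I) - 336*I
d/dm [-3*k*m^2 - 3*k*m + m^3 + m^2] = -6*k*m - 3*k + 3*m^2 + 2*m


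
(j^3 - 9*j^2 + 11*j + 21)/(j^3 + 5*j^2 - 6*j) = (j^3 - 9*j^2 + 11*j + 21)/(j*(j^2 + 5*j - 6))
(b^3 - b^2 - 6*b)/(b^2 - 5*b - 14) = b*(b - 3)/(b - 7)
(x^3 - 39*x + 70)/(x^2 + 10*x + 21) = (x^2 - 7*x + 10)/(x + 3)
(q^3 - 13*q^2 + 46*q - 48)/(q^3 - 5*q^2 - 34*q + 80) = (q - 3)/(q + 5)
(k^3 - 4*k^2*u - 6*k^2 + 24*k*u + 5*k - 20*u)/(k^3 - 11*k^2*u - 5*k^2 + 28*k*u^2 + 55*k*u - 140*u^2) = (1 - k)/(-k + 7*u)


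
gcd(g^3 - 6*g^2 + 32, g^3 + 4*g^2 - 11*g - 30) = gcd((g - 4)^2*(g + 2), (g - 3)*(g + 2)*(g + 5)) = g + 2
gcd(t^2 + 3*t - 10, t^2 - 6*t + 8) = t - 2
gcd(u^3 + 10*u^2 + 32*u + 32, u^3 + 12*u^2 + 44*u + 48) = u^2 + 6*u + 8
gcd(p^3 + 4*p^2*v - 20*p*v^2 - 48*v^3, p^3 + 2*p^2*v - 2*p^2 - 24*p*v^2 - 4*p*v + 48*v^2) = p^2 + 2*p*v - 24*v^2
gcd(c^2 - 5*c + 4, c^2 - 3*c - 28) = 1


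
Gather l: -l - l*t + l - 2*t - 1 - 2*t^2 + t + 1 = -l*t - 2*t^2 - t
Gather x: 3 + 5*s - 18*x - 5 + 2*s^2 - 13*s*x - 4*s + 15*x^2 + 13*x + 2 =2*s^2 + s + 15*x^2 + x*(-13*s - 5)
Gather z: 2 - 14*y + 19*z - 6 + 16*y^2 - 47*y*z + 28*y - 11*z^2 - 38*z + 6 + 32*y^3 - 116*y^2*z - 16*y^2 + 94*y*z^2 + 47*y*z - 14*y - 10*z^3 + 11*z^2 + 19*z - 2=32*y^3 - 116*y^2*z + 94*y*z^2 - 10*z^3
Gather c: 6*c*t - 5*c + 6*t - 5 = c*(6*t - 5) + 6*t - 5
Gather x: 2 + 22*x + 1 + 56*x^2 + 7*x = 56*x^2 + 29*x + 3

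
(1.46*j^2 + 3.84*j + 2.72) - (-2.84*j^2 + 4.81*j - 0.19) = 4.3*j^2 - 0.97*j + 2.91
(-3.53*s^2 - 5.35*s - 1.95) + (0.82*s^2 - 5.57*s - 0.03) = -2.71*s^2 - 10.92*s - 1.98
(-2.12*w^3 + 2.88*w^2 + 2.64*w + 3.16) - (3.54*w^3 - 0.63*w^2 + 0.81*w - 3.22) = -5.66*w^3 + 3.51*w^2 + 1.83*w + 6.38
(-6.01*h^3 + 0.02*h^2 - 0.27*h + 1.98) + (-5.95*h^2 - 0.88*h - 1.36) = -6.01*h^3 - 5.93*h^2 - 1.15*h + 0.62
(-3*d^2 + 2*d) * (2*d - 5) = -6*d^3 + 19*d^2 - 10*d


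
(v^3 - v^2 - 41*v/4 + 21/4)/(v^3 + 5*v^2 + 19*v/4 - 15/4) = (2*v - 7)/(2*v + 5)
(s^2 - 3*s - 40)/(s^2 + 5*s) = (s - 8)/s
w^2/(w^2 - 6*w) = w/(w - 6)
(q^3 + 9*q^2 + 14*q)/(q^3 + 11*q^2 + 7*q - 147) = q*(q + 2)/(q^2 + 4*q - 21)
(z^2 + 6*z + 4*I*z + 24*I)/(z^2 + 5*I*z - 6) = (z^2 + z*(6 + 4*I) + 24*I)/(z^2 + 5*I*z - 6)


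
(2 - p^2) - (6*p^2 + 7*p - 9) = -7*p^2 - 7*p + 11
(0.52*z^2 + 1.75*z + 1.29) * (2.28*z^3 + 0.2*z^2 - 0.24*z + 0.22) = 1.1856*z^5 + 4.094*z^4 + 3.1664*z^3 - 0.0476*z^2 + 0.0754*z + 0.2838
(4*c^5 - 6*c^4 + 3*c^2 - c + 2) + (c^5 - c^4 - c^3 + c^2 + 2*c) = 5*c^5 - 7*c^4 - c^3 + 4*c^2 + c + 2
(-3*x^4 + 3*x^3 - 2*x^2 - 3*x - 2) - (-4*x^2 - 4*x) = -3*x^4 + 3*x^3 + 2*x^2 + x - 2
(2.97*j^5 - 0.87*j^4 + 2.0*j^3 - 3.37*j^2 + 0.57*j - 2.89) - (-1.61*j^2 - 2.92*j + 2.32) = 2.97*j^5 - 0.87*j^4 + 2.0*j^3 - 1.76*j^2 + 3.49*j - 5.21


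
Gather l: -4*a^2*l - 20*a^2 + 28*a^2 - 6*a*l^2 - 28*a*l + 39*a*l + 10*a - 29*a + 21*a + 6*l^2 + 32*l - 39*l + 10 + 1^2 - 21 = 8*a^2 + 2*a + l^2*(6 - 6*a) + l*(-4*a^2 + 11*a - 7) - 10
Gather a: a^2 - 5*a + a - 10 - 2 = a^2 - 4*a - 12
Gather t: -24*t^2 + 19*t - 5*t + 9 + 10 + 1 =-24*t^2 + 14*t + 20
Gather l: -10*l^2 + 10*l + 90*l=-10*l^2 + 100*l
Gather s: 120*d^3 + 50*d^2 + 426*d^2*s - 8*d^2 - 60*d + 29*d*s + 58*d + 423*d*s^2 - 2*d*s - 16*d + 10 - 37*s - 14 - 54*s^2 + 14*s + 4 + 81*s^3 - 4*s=120*d^3 + 42*d^2 - 18*d + 81*s^3 + s^2*(423*d - 54) + s*(426*d^2 + 27*d - 27)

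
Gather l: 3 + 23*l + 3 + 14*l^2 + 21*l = 14*l^2 + 44*l + 6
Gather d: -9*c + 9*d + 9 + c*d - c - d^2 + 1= -10*c - d^2 + d*(c + 9) + 10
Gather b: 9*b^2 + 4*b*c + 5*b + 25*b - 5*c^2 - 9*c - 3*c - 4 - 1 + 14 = 9*b^2 + b*(4*c + 30) - 5*c^2 - 12*c + 9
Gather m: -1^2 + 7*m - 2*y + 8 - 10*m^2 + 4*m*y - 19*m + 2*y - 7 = -10*m^2 + m*(4*y - 12)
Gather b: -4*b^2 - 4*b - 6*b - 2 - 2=-4*b^2 - 10*b - 4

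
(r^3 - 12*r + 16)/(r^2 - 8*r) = (r^3 - 12*r + 16)/(r*(r - 8))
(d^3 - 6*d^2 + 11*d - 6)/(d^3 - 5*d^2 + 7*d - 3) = (d - 2)/(d - 1)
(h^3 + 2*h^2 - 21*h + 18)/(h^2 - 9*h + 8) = (h^2 + 3*h - 18)/(h - 8)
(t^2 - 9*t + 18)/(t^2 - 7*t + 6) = (t - 3)/(t - 1)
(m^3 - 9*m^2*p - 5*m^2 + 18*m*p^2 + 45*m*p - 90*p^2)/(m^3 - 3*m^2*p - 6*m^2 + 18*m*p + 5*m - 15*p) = (m - 6*p)/(m - 1)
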